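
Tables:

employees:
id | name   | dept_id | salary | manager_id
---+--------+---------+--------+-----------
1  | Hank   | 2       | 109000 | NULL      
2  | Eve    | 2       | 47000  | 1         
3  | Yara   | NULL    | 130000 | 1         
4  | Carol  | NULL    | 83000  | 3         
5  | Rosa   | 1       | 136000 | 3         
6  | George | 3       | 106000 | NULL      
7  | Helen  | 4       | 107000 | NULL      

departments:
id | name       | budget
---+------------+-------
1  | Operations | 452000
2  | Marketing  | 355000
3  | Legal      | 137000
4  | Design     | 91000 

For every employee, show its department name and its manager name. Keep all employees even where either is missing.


Two LEFT JOINs from the same base table employees: one to departments via dept_id, one to employees itself via manager_id. Both are LEFT so every employee is preserved.
Match against departments:
  - employee 1 (Hank): dept_id=2 -> matches Marketing
  - employee 2 (Eve): dept_id=2 -> matches Marketing
  - employee 3 (Yara): dept_id=NULL, no match -> kept with NULL
  - employee 4 (Carol): dept_id=NULL, no match -> kept with NULL
  - employee 5 (Rosa): dept_id=1 -> matches Operations
  - employee 6 (George): dept_id=3 -> matches Legal
  - employee 7 (Helen): dept_id=4 -> matches Design
Match against employees (self):
  - employee 1 (Hank): manager_id=NULL -> NULL
  - employee 2 (Eve): manager_id=1 -> Hank
  - employee 3 (Yara): manager_id=1 -> Hank
  - employee 4 (Carol): manager_id=3 -> Yara
  - employee 5 (Rosa): manager_id=3 -> Yara
  - employee 6 (George): manager_id=NULL -> NULL
  - employee 7 (Helen): manager_id=NULL -> NULL

SQL:
SELECT a.name, b.name AS department, c.name AS manager
FROM employees a
LEFT JOIN departments b ON a.dept_id = b.id
LEFT JOIN employees c ON a.manager_id = c.id

Result:
name   | department | manager
-------+------------+--------
Hank   | Marketing  | NULL   
Eve    | Marketing  | Hank   
Yara   | NULL       | Hank   
Carol  | NULL       | Yara   
Rosa   | Operations | Yara   
George | Legal      | NULL   
Helen  | Design     | NULL   


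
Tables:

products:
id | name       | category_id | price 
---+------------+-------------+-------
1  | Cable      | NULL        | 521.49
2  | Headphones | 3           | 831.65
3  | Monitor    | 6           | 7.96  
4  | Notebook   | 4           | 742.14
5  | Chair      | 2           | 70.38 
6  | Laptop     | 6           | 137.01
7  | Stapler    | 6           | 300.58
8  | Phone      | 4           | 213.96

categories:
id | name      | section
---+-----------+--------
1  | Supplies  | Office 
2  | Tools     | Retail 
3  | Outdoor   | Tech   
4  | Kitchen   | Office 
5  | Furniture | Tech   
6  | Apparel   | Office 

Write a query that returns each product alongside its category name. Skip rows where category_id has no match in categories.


INNER JOIN keeps only products rows whose category_id matches an id in categories. Walk through each product:
  - product 1 (Cable): category_id=NULL, no match -> dropped
  - product 2 (Headphones): category_id=3 -> matches Outdoor
  - product 3 (Monitor): category_id=6 -> matches Apparel
  - product 4 (Notebook): category_id=4 -> matches Kitchen
  - product 5 (Chair): category_id=2 -> matches Tools
  - product 6 (Laptop): category_id=6 -> matches Apparel
  - product 7 (Stapler): category_id=6 -> matches Apparel
  - product 8 (Phone): category_id=4 -> matches Kitchen
So 1 of 8 rows is dropped.

SQL:
SELECT a.name, b.name AS category
FROM products a
INNER JOIN categories b ON a.category_id = b.id

Result:
name       | category
-----------+---------
Headphones | Outdoor 
Monitor    | Apparel 
Notebook   | Kitchen 
Chair      | Tools   
Laptop     | Apparel 
Stapler    | Apparel 
Phone      | Kitchen 


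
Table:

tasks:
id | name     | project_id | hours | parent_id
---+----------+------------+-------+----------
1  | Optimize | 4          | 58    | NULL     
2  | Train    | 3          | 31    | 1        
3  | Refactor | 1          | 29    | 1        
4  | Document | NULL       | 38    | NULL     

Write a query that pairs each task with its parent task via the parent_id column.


This is a self-join: tasks is joined to a second copy of itself, matching each row's parent_id to another row's id. Use LEFT JOIN so rows with parent_id=NULL are kept.
  - task 1 (Optimize): parent_id=NULL -> NULL
  - task 2 (Train): parent_id=1 -> Optimize
  - task 3 (Refactor): parent_id=1 -> Optimize
  - task 4 (Document): parent_id=NULL -> NULL

SQL:
SELECT a.name AS item, b.name AS parent
FROM tasks a
LEFT JOIN tasks b ON a.parent_id = b.id

Result:
item     | parent  
---------+---------
Optimize | NULL    
Train    | Optimize
Refactor | Optimize
Document | NULL    


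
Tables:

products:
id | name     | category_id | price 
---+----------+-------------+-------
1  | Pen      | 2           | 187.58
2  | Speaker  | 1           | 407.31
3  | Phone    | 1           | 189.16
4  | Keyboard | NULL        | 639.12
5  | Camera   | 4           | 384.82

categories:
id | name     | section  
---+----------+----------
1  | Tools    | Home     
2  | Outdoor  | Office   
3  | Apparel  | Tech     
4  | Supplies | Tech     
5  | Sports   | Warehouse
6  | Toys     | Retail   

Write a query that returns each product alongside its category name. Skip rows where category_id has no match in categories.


INNER JOIN keeps only products rows whose category_id matches an id in categories. Walk through each product:
  - product 1 (Pen): category_id=2 -> matches Outdoor
  - product 2 (Speaker): category_id=1 -> matches Tools
  - product 3 (Phone): category_id=1 -> matches Tools
  - product 4 (Keyboard): category_id=NULL, no match -> dropped
  - product 5 (Camera): category_id=4 -> matches Supplies
So 1 of 5 rows is dropped.

SQL:
SELECT a.name, b.name AS category
FROM products a
INNER JOIN categories b ON a.category_id = b.id

Result:
name    | category
--------+---------
Pen     | Outdoor 
Speaker | Tools   
Phone   | Tools   
Camera  | Supplies


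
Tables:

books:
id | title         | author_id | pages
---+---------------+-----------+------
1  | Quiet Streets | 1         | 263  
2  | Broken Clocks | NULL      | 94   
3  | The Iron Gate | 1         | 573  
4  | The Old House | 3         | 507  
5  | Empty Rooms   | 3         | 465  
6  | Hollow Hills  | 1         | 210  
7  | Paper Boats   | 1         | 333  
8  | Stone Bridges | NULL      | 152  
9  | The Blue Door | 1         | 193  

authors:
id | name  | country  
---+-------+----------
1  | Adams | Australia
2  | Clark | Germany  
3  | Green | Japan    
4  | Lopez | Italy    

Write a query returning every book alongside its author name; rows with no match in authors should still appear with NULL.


LEFT JOIN keeps every row from books (the left table); where author_id has no match in authors, the author columns become NULL. Walk through each book:
  - book 1 (Quiet Streets): author_id=1 -> matches Adams
  - book 2 (Broken Clocks): author_id=NULL, no match -> kept with NULL
  - book 3 (The Iron Gate): author_id=1 -> matches Adams
  - book 4 (The Old House): author_id=3 -> matches Green
  - book 5 (Empty Rooms): author_id=3 -> matches Green
  - book 6 (Hollow Hills): author_id=1 -> matches Adams
  - book 7 (Paper Boats): author_id=1 -> matches Adams
  - book 8 (Stone Bridges): author_id=NULL, no match -> kept with NULL
  - book 9 (The Blue Door): author_id=1 -> matches Adams
All 9 rows appear; 2 have NULL author.

SQL:
SELECT a.title, b.name AS author
FROM books a
LEFT JOIN authors b ON a.author_id = b.id

Result:
title         | author
--------------+-------
Quiet Streets | Adams 
Broken Clocks | NULL  
The Iron Gate | Adams 
The Old House | Green 
Empty Rooms   | Green 
Hollow Hills  | Adams 
Paper Boats   | Adams 
Stone Bridges | NULL  
The Blue Door | Adams 


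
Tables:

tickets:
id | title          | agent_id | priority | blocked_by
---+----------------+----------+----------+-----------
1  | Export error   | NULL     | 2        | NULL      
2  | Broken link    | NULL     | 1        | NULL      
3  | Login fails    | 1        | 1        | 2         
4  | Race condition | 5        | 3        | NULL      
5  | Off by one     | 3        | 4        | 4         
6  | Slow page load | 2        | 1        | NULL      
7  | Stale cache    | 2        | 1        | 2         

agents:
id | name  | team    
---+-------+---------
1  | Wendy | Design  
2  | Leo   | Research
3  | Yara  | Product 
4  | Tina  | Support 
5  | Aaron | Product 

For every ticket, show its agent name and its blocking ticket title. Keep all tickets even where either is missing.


Two LEFT JOINs from the same base table tickets: one to agents via agent_id, one to tickets itself via blocked_by. Both are LEFT so every ticket is preserved.
Match against agents:
  - ticket 1 (Export error): agent_id=NULL, no match -> kept with NULL
  - ticket 2 (Broken link): agent_id=NULL, no match -> kept with NULL
  - ticket 3 (Login fails): agent_id=1 -> matches Wendy
  - ticket 4 (Race condition): agent_id=5 -> matches Aaron
  - ticket 5 (Off by one): agent_id=3 -> matches Yara
  - ticket 6 (Slow page load): agent_id=2 -> matches Leo
  - ticket 7 (Stale cache): agent_id=2 -> matches Leo
Match against tickets (self):
  - ticket 1 (Export error): blocked_by=NULL -> NULL
  - ticket 2 (Broken link): blocked_by=NULL -> NULL
  - ticket 3 (Login fails): blocked_by=2 -> Broken link
  - ticket 4 (Race condition): blocked_by=NULL -> NULL
  - ticket 5 (Off by one): blocked_by=4 -> Race condition
  - ticket 6 (Slow page load): blocked_by=NULL -> NULL
  - ticket 7 (Stale cache): blocked_by=2 -> Broken link

SQL:
SELECT a.title, b.name AS agent, c.title AS blocked_by
FROM tickets a
LEFT JOIN agents b ON a.agent_id = b.id
LEFT JOIN tickets c ON a.blocked_by = c.id

Result:
title          | agent | blocked_by    
---------------+-------+---------------
Export error   | NULL  | NULL          
Broken link    | NULL  | NULL          
Login fails    | Wendy | Broken link   
Race condition | Aaron | NULL          
Off by one     | Yara  | Race condition
Slow page load | Leo   | NULL          
Stale cache    | Leo   | Broken link   


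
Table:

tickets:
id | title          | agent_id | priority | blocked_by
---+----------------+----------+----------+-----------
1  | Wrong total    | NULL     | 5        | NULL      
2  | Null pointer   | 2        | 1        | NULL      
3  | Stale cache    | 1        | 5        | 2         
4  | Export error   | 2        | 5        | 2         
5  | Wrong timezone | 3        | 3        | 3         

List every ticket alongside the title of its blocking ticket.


This is a self-join: tickets is joined to a second copy of itself, matching each row's blocked_by to another row's id. Use LEFT JOIN so rows with blocked_by=NULL are kept.
  - ticket 1 (Wrong total): blocked_by=NULL -> NULL
  - ticket 2 (Null pointer): blocked_by=NULL -> NULL
  - ticket 3 (Stale cache): blocked_by=2 -> Null pointer
  - ticket 4 (Export error): blocked_by=2 -> Null pointer
  - ticket 5 (Wrong timezone): blocked_by=3 -> Stale cache

SQL:
SELECT a.title AS item, b.title AS blocked_by
FROM tickets a
LEFT JOIN tickets b ON a.blocked_by = b.id

Result:
item           | blocked_by  
---------------+-------------
Wrong total    | NULL        
Null pointer   | NULL        
Stale cache    | Null pointer
Export error   | Null pointer
Wrong timezone | Stale cache 


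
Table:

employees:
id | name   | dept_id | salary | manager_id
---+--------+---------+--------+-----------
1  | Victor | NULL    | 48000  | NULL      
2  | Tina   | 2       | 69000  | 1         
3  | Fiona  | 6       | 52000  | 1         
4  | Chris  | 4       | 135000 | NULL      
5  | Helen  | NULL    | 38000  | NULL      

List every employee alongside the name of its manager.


This is a self-join: employees is joined to a second copy of itself, matching each row's manager_id to another row's id. Use LEFT JOIN so rows with manager_id=NULL are kept.
  - employee 1 (Victor): manager_id=NULL -> NULL
  - employee 2 (Tina): manager_id=1 -> Victor
  - employee 3 (Fiona): manager_id=1 -> Victor
  - employee 4 (Chris): manager_id=NULL -> NULL
  - employee 5 (Helen): manager_id=NULL -> NULL

SQL:
SELECT a.name AS item, b.name AS manager
FROM employees a
LEFT JOIN employees b ON a.manager_id = b.id

Result:
item   | manager
-------+--------
Victor | NULL   
Tina   | Victor 
Fiona  | Victor 
Chris  | NULL   
Helen  | NULL   


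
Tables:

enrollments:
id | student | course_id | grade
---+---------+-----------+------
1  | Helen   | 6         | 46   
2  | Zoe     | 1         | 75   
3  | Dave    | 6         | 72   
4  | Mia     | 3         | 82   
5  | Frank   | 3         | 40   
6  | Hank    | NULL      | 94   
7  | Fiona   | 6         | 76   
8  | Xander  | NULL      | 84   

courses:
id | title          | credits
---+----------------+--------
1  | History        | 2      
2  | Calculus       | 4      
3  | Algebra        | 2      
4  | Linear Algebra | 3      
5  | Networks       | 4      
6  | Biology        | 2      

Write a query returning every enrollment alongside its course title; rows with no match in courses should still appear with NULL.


LEFT JOIN keeps every row from enrollments (the left table); where course_id has no match in courses, the course columns become NULL. Walk through each enrollment:
  - enrollment 1 (Helen): course_id=6 -> matches Biology
  - enrollment 2 (Zoe): course_id=1 -> matches History
  - enrollment 3 (Dave): course_id=6 -> matches Biology
  - enrollment 4 (Mia): course_id=3 -> matches Algebra
  - enrollment 5 (Frank): course_id=3 -> matches Algebra
  - enrollment 6 (Hank): course_id=NULL, no match -> kept with NULL
  - enrollment 7 (Fiona): course_id=6 -> matches Biology
  - enrollment 8 (Xander): course_id=NULL, no match -> kept with NULL
All 8 rows appear; 2 have NULL course.

SQL:
SELECT a.student, b.title AS course
FROM enrollments a
LEFT JOIN courses b ON a.course_id = b.id

Result:
student | course 
--------+--------
Helen   | Biology
Zoe     | History
Dave    | Biology
Mia     | Algebra
Frank   | Algebra
Hank    | NULL   
Fiona   | Biology
Xander  | NULL   


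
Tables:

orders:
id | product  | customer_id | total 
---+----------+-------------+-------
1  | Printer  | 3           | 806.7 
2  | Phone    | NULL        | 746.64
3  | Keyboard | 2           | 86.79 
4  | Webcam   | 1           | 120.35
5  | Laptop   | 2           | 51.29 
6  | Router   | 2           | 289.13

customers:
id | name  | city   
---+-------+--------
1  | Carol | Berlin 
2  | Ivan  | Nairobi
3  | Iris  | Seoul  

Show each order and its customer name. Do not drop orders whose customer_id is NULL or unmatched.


LEFT JOIN keeps every row from orders (the left table); where customer_id has no match in customers, the customer columns become NULL. Walk through each order:
  - order 1 (Printer): customer_id=3 -> matches Iris
  - order 2 (Phone): customer_id=NULL, no match -> kept with NULL
  - order 3 (Keyboard): customer_id=2 -> matches Ivan
  - order 4 (Webcam): customer_id=1 -> matches Carol
  - order 5 (Laptop): customer_id=2 -> matches Ivan
  - order 6 (Router): customer_id=2 -> matches Ivan
All 6 rows appear; 1 has NULL customer.

SQL:
SELECT a.product, b.name AS customer
FROM orders a
LEFT JOIN customers b ON a.customer_id = b.id

Result:
product  | customer
---------+---------
Printer  | Iris    
Phone    | NULL    
Keyboard | Ivan    
Webcam   | Carol   
Laptop   | Ivan    
Router   | Ivan    


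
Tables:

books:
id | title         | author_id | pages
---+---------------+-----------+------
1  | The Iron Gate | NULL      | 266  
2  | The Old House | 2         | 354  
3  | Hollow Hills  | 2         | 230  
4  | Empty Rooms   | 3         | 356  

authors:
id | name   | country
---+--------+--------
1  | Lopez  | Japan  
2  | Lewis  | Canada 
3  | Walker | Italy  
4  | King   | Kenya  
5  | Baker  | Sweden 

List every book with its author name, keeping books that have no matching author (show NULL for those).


LEFT JOIN keeps every row from books (the left table); where author_id has no match in authors, the author columns become NULL. Walk through each book:
  - book 1 (The Iron Gate): author_id=NULL, no match -> kept with NULL
  - book 2 (The Old House): author_id=2 -> matches Lewis
  - book 3 (Hollow Hills): author_id=2 -> matches Lewis
  - book 4 (Empty Rooms): author_id=3 -> matches Walker
All 4 rows appear; 1 has NULL author.

SQL:
SELECT a.title, b.name AS author
FROM books a
LEFT JOIN authors b ON a.author_id = b.id

Result:
title         | author
--------------+-------
The Iron Gate | NULL  
The Old House | Lewis 
Hollow Hills  | Lewis 
Empty Rooms   | Walker


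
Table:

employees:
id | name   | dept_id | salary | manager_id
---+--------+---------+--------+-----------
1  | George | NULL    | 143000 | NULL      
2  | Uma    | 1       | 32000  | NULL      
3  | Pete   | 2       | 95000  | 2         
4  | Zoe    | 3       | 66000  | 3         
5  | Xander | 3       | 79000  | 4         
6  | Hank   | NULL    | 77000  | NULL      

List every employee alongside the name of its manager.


This is a self-join: employees is joined to a second copy of itself, matching each row's manager_id to another row's id. Use LEFT JOIN so rows with manager_id=NULL are kept.
  - employee 1 (George): manager_id=NULL -> NULL
  - employee 2 (Uma): manager_id=NULL -> NULL
  - employee 3 (Pete): manager_id=2 -> Uma
  - employee 4 (Zoe): manager_id=3 -> Pete
  - employee 5 (Xander): manager_id=4 -> Zoe
  - employee 6 (Hank): manager_id=NULL -> NULL

SQL:
SELECT a.name AS item, b.name AS manager
FROM employees a
LEFT JOIN employees b ON a.manager_id = b.id

Result:
item   | manager
-------+--------
George | NULL   
Uma    | NULL   
Pete   | Uma    
Zoe    | Pete   
Xander | Zoe    
Hank   | NULL   


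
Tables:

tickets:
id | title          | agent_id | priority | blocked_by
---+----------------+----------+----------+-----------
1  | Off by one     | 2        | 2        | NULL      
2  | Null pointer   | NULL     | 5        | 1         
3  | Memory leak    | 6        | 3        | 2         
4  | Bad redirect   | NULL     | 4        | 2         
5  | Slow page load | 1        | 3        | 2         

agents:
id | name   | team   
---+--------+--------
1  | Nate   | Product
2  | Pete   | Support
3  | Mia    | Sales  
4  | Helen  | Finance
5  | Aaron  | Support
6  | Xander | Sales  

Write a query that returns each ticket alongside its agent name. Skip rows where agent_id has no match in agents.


INNER JOIN keeps only tickets rows whose agent_id matches an id in agents. Walk through each ticket:
  - ticket 1 (Off by one): agent_id=2 -> matches Pete
  - ticket 2 (Null pointer): agent_id=NULL, no match -> dropped
  - ticket 3 (Memory leak): agent_id=6 -> matches Xander
  - ticket 4 (Bad redirect): agent_id=NULL, no match -> dropped
  - ticket 5 (Slow page load): agent_id=1 -> matches Nate
So 2 of 5 rows are dropped.

SQL:
SELECT a.title, b.name AS agent
FROM tickets a
INNER JOIN agents b ON a.agent_id = b.id

Result:
title          | agent 
---------------+-------
Off by one     | Pete  
Memory leak    | Xander
Slow page load | Nate  


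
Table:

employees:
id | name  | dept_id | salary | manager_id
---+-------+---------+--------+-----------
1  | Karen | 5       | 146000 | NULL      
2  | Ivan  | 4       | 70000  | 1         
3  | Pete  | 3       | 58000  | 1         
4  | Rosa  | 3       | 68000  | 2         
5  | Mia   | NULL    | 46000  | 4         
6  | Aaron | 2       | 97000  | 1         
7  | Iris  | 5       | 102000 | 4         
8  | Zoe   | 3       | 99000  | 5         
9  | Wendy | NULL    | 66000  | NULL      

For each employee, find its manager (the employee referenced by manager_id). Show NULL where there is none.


This is a self-join: employees is joined to a second copy of itself, matching each row's manager_id to another row's id. Use LEFT JOIN so rows with manager_id=NULL are kept.
  - employee 1 (Karen): manager_id=NULL -> NULL
  - employee 2 (Ivan): manager_id=1 -> Karen
  - employee 3 (Pete): manager_id=1 -> Karen
  - employee 4 (Rosa): manager_id=2 -> Ivan
  - employee 5 (Mia): manager_id=4 -> Rosa
  - employee 6 (Aaron): manager_id=1 -> Karen
  - employee 7 (Iris): manager_id=4 -> Rosa
  - employee 8 (Zoe): manager_id=5 -> Mia
  - employee 9 (Wendy): manager_id=NULL -> NULL

SQL:
SELECT a.name AS item, b.name AS manager
FROM employees a
LEFT JOIN employees b ON a.manager_id = b.id

Result:
item  | manager
------+--------
Karen | NULL   
Ivan  | Karen  
Pete  | Karen  
Rosa  | Ivan   
Mia   | Rosa   
Aaron | Karen  
Iris  | Rosa   
Zoe   | Mia    
Wendy | NULL   


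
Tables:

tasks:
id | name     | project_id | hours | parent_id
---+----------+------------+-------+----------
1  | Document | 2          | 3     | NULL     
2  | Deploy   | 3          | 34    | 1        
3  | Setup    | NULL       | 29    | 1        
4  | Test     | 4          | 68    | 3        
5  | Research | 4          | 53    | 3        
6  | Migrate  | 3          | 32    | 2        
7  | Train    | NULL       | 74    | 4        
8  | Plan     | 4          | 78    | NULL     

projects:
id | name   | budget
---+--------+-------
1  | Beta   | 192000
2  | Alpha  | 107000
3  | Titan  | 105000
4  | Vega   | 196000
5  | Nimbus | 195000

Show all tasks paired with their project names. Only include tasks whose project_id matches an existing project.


INNER JOIN keeps only tasks rows whose project_id matches an id in projects. Walk through each task:
  - task 1 (Document): project_id=2 -> matches Alpha
  - task 2 (Deploy): project_id=3 -> matches Titan
  - task 3 (Setup): project_id=NULL, no match -> dropped
  - task 4 (Test): project_id=4 -> matches Vega
  - task 5 (Research): project_id=4 -> matches Vega
  - task 6 (Migrate): project_id=3 -> matches Titan
  - task 7 (Train): project_id=NULL, no match -> dropped
  - task 8 (Plan): project_id=4 -> matches Vega
So 2 of 8 rows are dropped.

SQL:
SELECT a.name, b.name AS project
FROM tasks a
INNER JOIN projects b ON a.project_id = b.id

Result:
name     | project
---------+--------
Document | Alpha  
Deploy   | Titan  
Test     | Vega   
Research | Vega   
Migrate  | Titan  
Plan     | Vega   


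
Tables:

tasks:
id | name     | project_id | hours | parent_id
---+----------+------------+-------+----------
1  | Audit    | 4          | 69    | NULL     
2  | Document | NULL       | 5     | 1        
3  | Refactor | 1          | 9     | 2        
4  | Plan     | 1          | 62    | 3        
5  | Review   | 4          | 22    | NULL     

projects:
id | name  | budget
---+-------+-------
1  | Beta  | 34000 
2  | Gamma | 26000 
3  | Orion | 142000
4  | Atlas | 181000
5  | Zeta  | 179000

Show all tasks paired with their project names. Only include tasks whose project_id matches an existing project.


INNER JOIN keeps only tasks rows whose project_id matches an id in projects. Walk through each task:
  - task 1 (Audit): project_id=4 -> matches Atlas
  - task 2 (Document): project_id=NULL, no match -> dropped
  - task 3 (Refactor): project_id=1 -> matches Beta
  - task 4 (Plan): project_id=1 -> matches Beta
  - task 5 (Review): project_id=4 -> matches Atlas
So 1 of 5 rows is dropped.

SQL:
SELECT a.name, b.name AS project
FROM tasks a
INNER JOIN projects b ON a.project_id = b.id

Result:
name     | project
---------+--------
Audit    | Atlas  
Refactor | Beta   
Plan     | Beta   
Review   | Atlas  


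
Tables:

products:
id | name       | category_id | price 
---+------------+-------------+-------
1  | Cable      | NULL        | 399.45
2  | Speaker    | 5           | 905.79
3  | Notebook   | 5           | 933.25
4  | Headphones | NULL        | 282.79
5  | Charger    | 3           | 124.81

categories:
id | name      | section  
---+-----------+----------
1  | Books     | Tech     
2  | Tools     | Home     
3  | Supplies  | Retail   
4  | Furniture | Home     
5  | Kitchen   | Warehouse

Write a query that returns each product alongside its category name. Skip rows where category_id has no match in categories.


INNER JOIN keeps only products rows whose category_id matches an id in categories. Walk through each product:
  - product 1 (Cable): category_id=NULL, no match -> dropped
  - product 2 (Speaker): category_id=5 -> matches Kitchen
  - product 3 (Notebook): category_id=5 -> matches Kitchen
  - product 4 (Headphones): category_id=NULL, no match -> dropped
  - product 5 (Charger): category_id=3 -> matches Supplies
So 2 of 5 rows are dropped.

SQL:
SELECT a.name, b.name AS category
FROM products a
INNER JOIN categories b ON a.category_id = b.id

Result:
name     | category
---------+---------
Speaker  | Kitchen 
Notebook | Kitchen 
Charger  | Supplies


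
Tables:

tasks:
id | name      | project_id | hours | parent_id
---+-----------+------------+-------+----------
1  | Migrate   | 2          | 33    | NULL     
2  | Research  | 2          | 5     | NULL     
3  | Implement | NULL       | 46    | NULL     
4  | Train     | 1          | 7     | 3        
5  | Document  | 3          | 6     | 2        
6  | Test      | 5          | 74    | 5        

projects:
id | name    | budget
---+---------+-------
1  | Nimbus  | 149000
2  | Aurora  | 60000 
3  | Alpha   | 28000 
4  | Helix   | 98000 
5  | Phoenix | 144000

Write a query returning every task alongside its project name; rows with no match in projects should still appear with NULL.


LEFT JOIN keeps every row from tasks (the left table); where project_id has no match in projects, the project columns become NULL. Walk through each task:
  - task 1 (Migrate): project_id=2 -> matches Aurora
  - task 2 (Research): project_id=2 -> matches Aurora
  - task 3 (Implement): project_id=NULL, no match -> kept with NULL
  - task 4 (Train): project_id=1 -> matches Nimbus
  - task 5 (Document): project_id=3 -> matches Alpha
  - task 6 (Test): project_id=5 -> matches Phoenix
All 6 rows appear; 1 has NULL project.

SQL:
SELECT a.name, b.name AS project
FROM tasks a
LEFT JOIN projects b ON a.project_id = b.id

Result:
name      | project
----------+--------
Migrate   | Aurora 
Research  | Aurora 
Implement | NULL   
Train     | Nimbus 
Document  | Alpha  
Test      | Phoenix


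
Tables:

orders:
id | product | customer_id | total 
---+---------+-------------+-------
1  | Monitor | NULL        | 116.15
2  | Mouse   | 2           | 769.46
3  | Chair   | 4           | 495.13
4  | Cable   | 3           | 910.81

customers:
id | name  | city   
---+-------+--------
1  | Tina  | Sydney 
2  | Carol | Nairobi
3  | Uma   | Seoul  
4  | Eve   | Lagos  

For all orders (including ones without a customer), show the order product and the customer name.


LEFT JOIN keeps every row from orders (the left table); where customer_id has no match in customers, the customer columns become NULL. Walk through each order:
  - order 1 (Monitor): customer_id=NULL, no match -> kept with NULL
  - order 2 (Mouse): customer_id=2 -> matches Carol
  - order 3 (Chair): customer_id=4 -> matches Eve
  - order 4 (Cable): customer_id=3 -> matches Uma
All 4 rows appear; 1 has NULL customer.

SQL:
SELECT a.product, b.name AS customer
FROM orders a
LEFT JOIN customers b ON a.customer_id = b.id

Result:
product | customer
--------+---------
Monitor | NULL    
Mouse   | Carol   
Chair   | Eve     
Cable   | Uma     


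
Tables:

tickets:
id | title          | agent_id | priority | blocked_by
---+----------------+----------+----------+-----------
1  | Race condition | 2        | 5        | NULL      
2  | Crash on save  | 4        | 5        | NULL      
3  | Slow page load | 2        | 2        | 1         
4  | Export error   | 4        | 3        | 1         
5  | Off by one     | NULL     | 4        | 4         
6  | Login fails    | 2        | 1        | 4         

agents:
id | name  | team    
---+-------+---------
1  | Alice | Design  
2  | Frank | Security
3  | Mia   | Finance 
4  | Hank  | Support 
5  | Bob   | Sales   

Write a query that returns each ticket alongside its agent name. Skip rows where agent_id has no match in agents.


INNER JOIN keeps only tickets rows whose agent_id matches an id in agents. Walk through each ticket:
  - ticket 1 (Race condition): agent_id=2 -> matches Frank
  - ticket 2 (Crash on save): agent_id=4 -> matches Hank
  - ticket 3 (Slow page load): agent_id=2 -> matches Frank
  - ticket 4 (Export error): agent_id=4 -> matches Hank
  - ticket 5 (Off by one): agent_id=NULL, no match -> dropped
  - ticket 6 (Login fails): agent_id=2 -> matches Frank
So 1 of 6 rows is dropped.

SQL:
SELECT a.title, b.name AS agent
FROM tickets a
INNER JOIN agents b ON a.agent_id = b.id

Result:
title          | agent
---------------+------
Race condition | Frank
Crash on save  | Hank 
Slow page load | Frank
Export error   | Hank 
Login fails    | Frank


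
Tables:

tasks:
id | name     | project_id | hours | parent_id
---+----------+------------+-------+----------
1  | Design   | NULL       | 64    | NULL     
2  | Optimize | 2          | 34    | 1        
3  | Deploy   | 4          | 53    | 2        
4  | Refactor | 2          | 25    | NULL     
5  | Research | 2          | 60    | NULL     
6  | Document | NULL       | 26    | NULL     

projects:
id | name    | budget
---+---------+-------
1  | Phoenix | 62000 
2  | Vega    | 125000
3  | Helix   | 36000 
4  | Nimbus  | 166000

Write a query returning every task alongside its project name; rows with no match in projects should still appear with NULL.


LEFT JOIN keeps every row from tasks (the left table); where project_id has no match in projects, the project columns become NULL. Walk through each task:
  - task 1 (Design): project_id=NULL, no match -> kept with NULL
  - task 2 (Optimize): project_id=2 -> matches Vega
  - task 3 (Deploy): project_id=4 -> matches Nimbus
  - task 4 (Refactor): project_id=2 -> matches Vega
  - task 5 (Research): project_id=2 -> matches Vega
  - task 6 (Document): project_id=NULL, no match -> kept with NULL
All 6 rows appear; 2 have NULL project.

SQL:
SELECT a.name, b.name AS project
FROM tasks a
LEFT JOIN projects b ON a.project_id = b.id

Result:
name     | project
---------+--------
Design   | NULL   
Optimize | Vega   
Deploy   | Nimbus 
Refactor | Vega   
Research | Vega   
Document | NULL   


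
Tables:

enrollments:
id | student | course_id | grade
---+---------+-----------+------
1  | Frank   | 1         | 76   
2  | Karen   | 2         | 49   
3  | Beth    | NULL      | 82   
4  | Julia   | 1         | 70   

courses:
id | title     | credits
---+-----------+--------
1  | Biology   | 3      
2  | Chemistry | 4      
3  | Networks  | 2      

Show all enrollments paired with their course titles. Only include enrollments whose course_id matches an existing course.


INNER JOIN keeps only enrollments rows whose course_id matches an id in courses. Walk through each enrollment:
  - enrollment 1 (Frank): course_id=1 -> matches Biology
  - enrollment 2 (Karen): course_id=2 -> matches Chemistry
  - enrollment 3 (Beth): course_id=NULL, no match -> dropped
  - enrollment 4 (Julia): course_id=1 -> matches Biology
So 1 of 4 rows is dropped.

SQL:
SELECT a.student, b.title AS course
FROM enrollments a
INNER JOIN courses b ON a.course_id = b.id

Result:
student | course   
--------+----------
Frank   | Biology  
Karen   | Chemistry
Julia   | Biology  


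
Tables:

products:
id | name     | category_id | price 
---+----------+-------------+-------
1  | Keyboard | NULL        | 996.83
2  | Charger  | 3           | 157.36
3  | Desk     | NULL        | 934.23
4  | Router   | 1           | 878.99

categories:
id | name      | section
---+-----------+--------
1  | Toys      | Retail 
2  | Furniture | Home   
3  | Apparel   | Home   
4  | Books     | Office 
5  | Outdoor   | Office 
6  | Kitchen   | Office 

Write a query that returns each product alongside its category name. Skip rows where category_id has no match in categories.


INNER JOIN keeps only products rows whose category_id matches an id in categories. Walk through each product:
  - product 1 (Keyboard): category_id=NULL, no match -> dropped
  - product 2 (Charger): category_id=3 -> matches Apparel
  - product 3 (Desk): category_id=NULL, no match -> dropped
  - product 4 (Router): category_id=1 -> matches Toys
So 2 of 4 rows are dropped.

SQL:
SELECT a.name, b.name AS category
FROM products a
INNER JOIN categories b ON a.category_id = b.id

Result:
name    | category
--------+---------
Charger | Apparel 
Router  | Toys    


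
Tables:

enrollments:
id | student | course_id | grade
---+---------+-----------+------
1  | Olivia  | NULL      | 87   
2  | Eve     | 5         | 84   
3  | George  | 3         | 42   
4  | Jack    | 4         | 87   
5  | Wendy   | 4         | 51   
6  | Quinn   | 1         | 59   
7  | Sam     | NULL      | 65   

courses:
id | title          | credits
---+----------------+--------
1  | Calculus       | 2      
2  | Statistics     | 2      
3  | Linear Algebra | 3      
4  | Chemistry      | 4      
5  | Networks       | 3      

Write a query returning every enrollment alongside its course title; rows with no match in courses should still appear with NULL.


LEFT JOIN keeps every row from enrollments (the left table); where course_id has no match in courses, the course columns become NULL. Walk through each enrollment:
  - enrollment 1 (Olivia): course_id=NULL, no match -> kept with NULL
  - enrollment 2 (Eve): course_id=5 -> matches Networks
  - enrollment 3 (George): course_id=3 -> matches Linear Algebra
  - enrollment 4 (Jack): course_id=4 -> matches Chemistry
  - enrollment 5 (Wendy): course_id=4 -> matches Chemistry
  - enrollment 6 (Quinn): course_id=1 -> matches Calculus
  - enrollment 7 (Sam): course_id=NULL, no match -> kept with NULL
All 7 rows appear; 2 have NULL course.

SQL:
SELECT a.student, b.title AS course
FROM enrollments a
LEFT JOIN courses b ON a.course_id = b.id

Result:
student | course        
--------+---------------
Olivia  | NULL          
Eve     | Networks      
George  | Linear Algebra
Jack    | Chemistry     
Wendy   | Chemistry     
Quinn   | Calculus      
Sam     | NULL          


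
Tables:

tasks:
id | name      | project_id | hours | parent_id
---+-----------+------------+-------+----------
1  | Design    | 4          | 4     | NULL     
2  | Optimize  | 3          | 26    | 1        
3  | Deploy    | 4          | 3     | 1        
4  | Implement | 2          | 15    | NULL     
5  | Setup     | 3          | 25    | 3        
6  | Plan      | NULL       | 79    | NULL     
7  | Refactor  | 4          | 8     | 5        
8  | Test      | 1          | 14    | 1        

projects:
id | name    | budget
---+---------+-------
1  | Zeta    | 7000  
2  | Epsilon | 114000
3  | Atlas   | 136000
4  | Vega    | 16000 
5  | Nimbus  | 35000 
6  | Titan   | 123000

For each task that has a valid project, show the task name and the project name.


INNER JOIN keeps only tasks rows whose project_id matches an id in projects. Walk through each task:
  - task 1 (Design): project_id=4 -> matches Vega
  - task 2 (Optimize): project_id=3 -> matches Atlas
  - task 3 (Deploy): project_id=4 -> matches Vega
  - task 4 (Implement): project_id=2 -> matches Epsilon
  - task 5 (Setup): project_id=3 -> matches Atlas
  - task 6 (Plan): project_id=NULL, no match -> dropped
  - task 7 (Refactor): project_id=4 -> matches Vega
  - task 8 (Test): project_id=1 -> matches Zeta
So 1 of 8 rows is dropped.

SQL:
SELECT a.name, b.name AS project
FROM tasks a
INNER JOIN projects b ON a.project_id = b.id

Result:
name      | project
----------+--------
Design    | Vega   
Optimize  | Atlas  
Deploy    | Vega   
Implement | Epsilon
Setup     | Atlas  
Refactor  | Vega   
Test      | Zeta   


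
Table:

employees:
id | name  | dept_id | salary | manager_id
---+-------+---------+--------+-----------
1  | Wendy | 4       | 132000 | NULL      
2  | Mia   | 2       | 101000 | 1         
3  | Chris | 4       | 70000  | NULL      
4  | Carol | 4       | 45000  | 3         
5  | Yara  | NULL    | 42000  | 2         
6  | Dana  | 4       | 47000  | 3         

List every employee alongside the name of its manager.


This is a self-join: employees is joined to a second copy of itself, matching each row's manager_id to another row's id. Use LEFT JOIN so rows with manager_id=NULL are kept.
  - employee 1 (Wendy): manager_id=NULL -> NULL
  - employee 2 (Mia): manager_id=1 -> Wendy
  - employee 3 (Chris): manager_id=NULL -> NULL
  - employee 4 (Carol): manager_id=3 -> Chris
  - employee 5 (Yara): manager_id=2 -> Mia
  - employee 6 (Dana): manager_id=3 -> Chris

SQL:
SELECT a.name AS item, b.name AS manager
FROM employees a
LEFT JOIN employees b ON a.manager_id = b.id

Result:
item  | manager
------+--------
Wendy | NULL   
Mia   | Wendy  
Chris | NULL   
Carol | Chris  
Yara  | Mia    
Dana  | Chris  


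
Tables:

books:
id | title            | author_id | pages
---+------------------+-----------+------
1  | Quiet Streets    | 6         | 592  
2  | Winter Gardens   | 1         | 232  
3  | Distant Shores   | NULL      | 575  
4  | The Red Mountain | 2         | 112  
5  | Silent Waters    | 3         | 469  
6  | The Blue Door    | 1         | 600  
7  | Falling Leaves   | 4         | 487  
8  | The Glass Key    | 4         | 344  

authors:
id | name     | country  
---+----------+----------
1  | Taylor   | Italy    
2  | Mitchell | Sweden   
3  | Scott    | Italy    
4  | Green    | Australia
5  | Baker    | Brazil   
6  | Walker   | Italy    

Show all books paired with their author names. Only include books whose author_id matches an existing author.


INNER JOIN keeps only books rows whose author_id matches an id in authors. Walk through each book:
  - book 1 (Quiet Streets): author_id=6 -> matches Walker
  - book 2 (Winter Gardens): author_id=1 -> matches Taylor
  - book 3 (Distant Shores): author_id=NULL, no match -> dropped
  - book 4 (The Red Mountain): author_id=2 -> matches Mitchell
  - book 5 (Silent Waters): author_id=3 -> matches Scott
  - book 6 (The Blue Door): author_id=1 -> matches Taylor
  - book 7 (Falling Leaves): author_id=4 -> matches Green
  - book 8 (The Glass Key): author_id=4 -> matches Green
So 1 of 8 rows is dropped.

SQL:
SELECT a.title, b.name AS author
FROM books a
INNER JOIN authors b ON a.author_id = b.id

Result:
title            | author  
-----------------+---------
Quiet Streets    | Walker  
Winter Gardens   | Taylor  
The Red Mountain | Mitchell
Silent Waters    | Scott   
The Blue Door    | Taylor  
Falling Leaves   | Green   
The Glass Key    | Green   


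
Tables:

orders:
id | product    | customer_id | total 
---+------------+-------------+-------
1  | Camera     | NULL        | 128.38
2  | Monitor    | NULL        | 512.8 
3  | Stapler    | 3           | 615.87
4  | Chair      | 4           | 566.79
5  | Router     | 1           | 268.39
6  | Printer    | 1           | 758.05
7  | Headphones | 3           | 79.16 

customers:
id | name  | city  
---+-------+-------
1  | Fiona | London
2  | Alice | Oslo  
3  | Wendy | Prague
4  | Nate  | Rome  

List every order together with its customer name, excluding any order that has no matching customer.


INNER JOIN keeps only orders rows whose customer_id matches an id in customers. Walk through each order:
  - order 1 (Camera): customer_id=NULL, no match -> dropped
  - order 2 (Monitor): customer_id=NULL, no match -> dropped
  - order 3 (Stapler): customer_id=3 -> matches Wendy
  - order 4 (Chair): customer_id=4 -> matches Nate
  - order 5 (Router): customer_id=1 -> matches Fiona
  - order 6 (Printer): customer_id=1 -> matches Fiona
  - order 7 (Headphones): customer_id=3 -> matches Wendy
So 2 of 7 rows are dropped.

SQL:
SELECT a.product, b.name AS customer
FROM orders a
INNER JOIN customers b ON a.customer_id = b.id

Result:
product    | customer
-----------+---------
Stapler    | Wendy   
Chair      | Nate    
Router     | Fiona   
Printer    | Fiona   
Headphones | Wendy   


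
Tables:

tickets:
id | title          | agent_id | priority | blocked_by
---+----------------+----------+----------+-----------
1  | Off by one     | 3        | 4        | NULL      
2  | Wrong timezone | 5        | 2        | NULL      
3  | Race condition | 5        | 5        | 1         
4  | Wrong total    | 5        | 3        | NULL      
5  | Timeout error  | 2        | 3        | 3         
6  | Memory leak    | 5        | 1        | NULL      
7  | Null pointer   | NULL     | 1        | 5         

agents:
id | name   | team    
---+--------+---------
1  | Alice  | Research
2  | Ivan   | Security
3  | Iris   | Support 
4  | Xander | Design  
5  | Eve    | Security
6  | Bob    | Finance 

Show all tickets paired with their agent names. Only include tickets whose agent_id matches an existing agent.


INNER JOIN keeps only tickets rows whose agent_id matches an id in agents. Walk through each ticket:
  - ticket 1 (Off by one): agent_id=3 -> matches Iris
  - ticket 2 (Wrong timezone): agent_id=5 -> matches Eve
  - ticket 3 (Race condition): agent_id=5 -> matches Eve
  - ticket 4 (Wrong total): agent_id=5 -> matches Eve
  - ticket 5 (Timeout error): agent_id=2 -> matches Ivan
  - ticket 6 (Memory leak): agent_id=5 -> matches Eve
  - ticket 7 (Null pointer): agent_id=NULL, no match -> dropped
So 1 of 7 rows is dropped.

SQL:
SELECT a.title, b.name AS agent
FROM tickets a
INNER JOIN agents b ON a.agent_id = b.id

Result:
title          | agent
---------------+------
Off by one     | Iris 
Wrong timezone | Eve  
Race condition | Eve  
Wrong total    | Eve  
Timeout error  | Ivan 
Memory leak    | Eve  
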